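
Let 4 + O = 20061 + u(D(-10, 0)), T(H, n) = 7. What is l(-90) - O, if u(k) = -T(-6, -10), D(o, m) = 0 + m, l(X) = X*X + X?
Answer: -12040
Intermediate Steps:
l(X) = X + X**2 (l(X) = X**2 + X = X + X**2)
D(o, m) = m
u(k) = -7 (u(k) = -1*7 = -7)
O = 20050 (O = -4 + (20061 - 7) = -4 + 20054 = 20050)
l(-90) - O = -90*(1 - 90) - 1*20050 = -90*(-89) - 20050 = 8010 - 20050 = -12040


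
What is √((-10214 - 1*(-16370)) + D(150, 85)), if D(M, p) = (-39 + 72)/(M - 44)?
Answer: √69172314/106 ≈ 78.462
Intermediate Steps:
D(M, p) = 33/(-44 + M)
√((-10214 - 1*(-16370)) + D(150, 85)) = √((-10214 - 1*(-16370)) + 33/(-44 + 150)) = √((-10214 + 16370) + 33/106) = √(6156 + 33*(1/106)) = √(6156 + 33/106) = √(652569/106) = √69172314/106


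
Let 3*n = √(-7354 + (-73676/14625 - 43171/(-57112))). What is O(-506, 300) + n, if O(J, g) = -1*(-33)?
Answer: 33 + I*√47140590910449790/7593300 ≈ 33.0 + 28.593*I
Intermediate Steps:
O(J, g) = 33
n = I*√47140590910449790/7593300 (n = √(-7354 + (-73676/14625 - 43171/(-57112)))/3 = √(-7354 + (-73676*1/14625 - 43171*(-1/57112)))/3 = √(-7354 + (-73676/14625 + 43171/57112))/3 = √(-7354 - 3576407837/835263000)/3 = √(-6146100509837/835263000)/3 = (I*√47140590910449790/2531100)/3 = I*√47140590910449790/7593300 ≈ 28.593*I)
O(-506, 300) + n = 33 + I*√47140590910449790/7593300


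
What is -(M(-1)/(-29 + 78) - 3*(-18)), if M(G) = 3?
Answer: -2649/49 ≈ -54.061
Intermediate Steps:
-(M(-1)/(-29 + 78) - 3*(-18)) = -(3/(-29 + 78) - 3*(-18)) = -(3/49 + 54) = -1*2649/49 = -2649/49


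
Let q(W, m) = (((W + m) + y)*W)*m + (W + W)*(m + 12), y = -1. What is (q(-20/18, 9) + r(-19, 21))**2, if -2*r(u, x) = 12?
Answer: 1196836/81 ≈ 14776.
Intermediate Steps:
q(W, m) = 2*W*(12 + m) + W*m*(-1 + W + m) (q(W, m) = (((W + m) - 1)*W)*m + (W + W)*(m + 12) = ((-1 + W + m)*W)*m + (2*W)*(12 + m) = (W*(-1 + W + m))*m + 2*W*(12 + m) = W*m*(-1 + W + m) + 2*W*(12 + m) = 2*W*(12 + m) + W*m*(-1 + W + m))
r(u, x) = -6 (r(u, x) = -1/2*12 = -6)
(q(-20/18, 9) + r(-19, 21))**2 = ((-20/18)*(24 + 9 + 9**2 - 20/18*9) - 6)**2 = ((-20*1/18)*(24 + 9 + 81 - 20*1/18*9) - 6)**2 = (-10*(24 + 9 + 81 - 10/9*9)/9 - 6)**2 = (-10*(24 + 9 + 81 - 10)/9 - 6)**2 = (-10/9*104 - 6)**2 = (-1040/9 - 6)**2 = (-1094/9)**2 = 1196836/81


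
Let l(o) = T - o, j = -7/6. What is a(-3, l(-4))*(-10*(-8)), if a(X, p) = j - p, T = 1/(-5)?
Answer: -1192/3 ≈ -397.33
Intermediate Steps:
j = -7/6 (j = -7*⅙ = -7/6 ≈ -1.1667)
T = -⅕ (T = 1*(-⅕) = -⅕ ≈ -0.20000)
l(o) = -⅕ - o
a(X, p) = -7/6 - p
a(-3, l(-4))*(-10*(-8)) = (-7/6 - (-⅕ - 1*(-4)))*(-10*(-8)) = (-7/6 - (-⅕ + 4))*80 = (-7/6 - 1*19/5)*80 = (-7/6 - 19/5)*80 = -149/30*80 = -1192/3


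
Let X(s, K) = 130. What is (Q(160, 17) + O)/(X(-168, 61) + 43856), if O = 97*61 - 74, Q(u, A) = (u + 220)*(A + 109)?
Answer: 53723/43986 ≈ 1.2214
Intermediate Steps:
Q(u, A) = (109 + A)*(220 + u) (Q(u, A) = (220 + u)*(109 + A) = (109 + A)*(220 + u))
O = 5843 (O = 5917 - 74 = 5843)
(Q(160, 17) + O)/(X(-168, 61) + 43856) = ((23980 + 109*160 + 220*17 + 17*160) + 5843)/(130 + 43856) = ((23980 + 17440 + 3740 + 2720) + 5843)/43986 = (47880 + 5843)*(1/43986) = 53723*(1/43986) = 53723/43986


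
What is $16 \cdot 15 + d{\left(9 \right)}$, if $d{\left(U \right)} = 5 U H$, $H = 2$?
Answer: $330$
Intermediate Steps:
$d{\left(U \right)} = 10 U$ ($d{\left(U \right)} = 5 U 2 = 10 U$)
$16 \cdot 15 + d{\left(9 \right)} = 16 \cdot 15 + 10 \cdot 9 = 240 + 90 = 330$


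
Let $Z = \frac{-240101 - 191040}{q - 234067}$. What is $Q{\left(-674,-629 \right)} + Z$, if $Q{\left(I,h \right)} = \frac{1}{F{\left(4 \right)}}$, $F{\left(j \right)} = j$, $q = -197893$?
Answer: $\frac{539131}{431960} \approx 1.2481$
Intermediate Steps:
$Q{\left(I,h \right)} = \frac{1}{4}$
$Z = \frac{431141}{431960}$ ($Z = \frac{-240101 - 191040}{-197893 - 234067} = - \frac{431141}{-431960} = \left(-431141\right) \left(- \frac{1}{431960}\right) = \frac{431141}{431960} \approx 0.9981$)
$Q{\left(-674,-629 \right)} + Z = \frac{1}{4} + \frac{431141}{431960} = \frac{539131}{431960}$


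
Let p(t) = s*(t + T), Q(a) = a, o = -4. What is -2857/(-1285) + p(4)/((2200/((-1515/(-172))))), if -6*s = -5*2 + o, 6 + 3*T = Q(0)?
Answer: 4360695/1944976 ≈ 2.2420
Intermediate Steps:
T = -2 (T = -2 + (⅓)*0 = -2 + 0 = -2)
s = 7/3 (s = -(-5*2 - 4)/6 = -(-10 - 4)/6 = -⅙*(-14) = 7/3 ≈ 2.3333)
p(t) = -14/3 + 7*t/3 (p(t) = 7*(t - 2)/3 = 7*(-2 + t)/3 = -14/3 + 7*t/3)
-2857/(-1285) + p(4)/((2200/((-1515/(-172))))) = -2857/(-1285) + (-14/3 + (7/3)*4)/((2200/((-1515/(-172))))) = -2857*(-1/1285) + (-14/3 + 28/3)/((2200/((-1515*(-1/172))))) = 2857/1285 + 14/(3*((2200/(1515/172)))) = 2857/1285 + 14/(3*((2200*(172/1515)))) = 2857/1285 + 14/(3*(75680/303)) = 2857/1285 + (14/3)*(303/75680) = 2857/1285 + 707/37840 = 4360695/1944976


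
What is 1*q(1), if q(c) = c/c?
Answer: 1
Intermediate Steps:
q(c) = 1
1*q(1) = 1*1 = 1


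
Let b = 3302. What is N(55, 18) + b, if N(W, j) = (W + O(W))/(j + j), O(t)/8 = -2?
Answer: 39637/12 ≈ 3303.1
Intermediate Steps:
O(t) = -16 (O(t) = 8*(-2) = -16)
N(W, j) = (-16 + W)/(2*j) (N(W, j) = (W - 16)/(j + j) = (-16 + W)/((2*j)) = (-16 + W)*(1/(2*j)) = (-16 + W)/(2*j))
N(55, 18) + b = (½)*(-16 + 55)/18 + 3302 = (½)*(1/18)*39 + 3302 = 13/12 + 3302 = 39637/12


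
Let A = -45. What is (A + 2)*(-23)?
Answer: 989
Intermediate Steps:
(A + 2)*(-23) = (-45 + 2)*(-23) = -43*(-23) = 989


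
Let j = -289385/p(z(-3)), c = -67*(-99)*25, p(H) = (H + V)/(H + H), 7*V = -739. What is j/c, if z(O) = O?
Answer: -405139/4200900 ≈ -0.096441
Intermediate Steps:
V = -739/7 (V = (⅐)*(-739) = -739/7 ≈ -105.57)
p(H) = (-739/7 + H)/(2*H) (p(H) = (H - 739/7)/(H + H) = (-739/7 + H)/((2*H)) = (-739/7 + H)*(1/(2*H)) = (-739/7 + H)/(2*H))
c = 165825 (c = 6633*25 = 165825)
j = -1215417/76 (j = -289385*(-42/(-739 + 7*(-3))) = -289385*(-42/(-739 - 21)) = -289385/((1/14)*(-⅓)*(-760)) = -289385/380/21 = -289385*21/380 = -1215417/76 ≈ -15992.)
j/c = -1215417/76/165825 = -1215417/76*1/165825 = -405139/4200900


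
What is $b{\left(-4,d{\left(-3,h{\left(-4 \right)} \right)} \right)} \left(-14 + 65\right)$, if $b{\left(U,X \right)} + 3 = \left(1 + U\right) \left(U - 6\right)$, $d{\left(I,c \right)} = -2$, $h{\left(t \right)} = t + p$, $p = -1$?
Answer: $1377$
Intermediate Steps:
$h{\left(t \right)} = -1 + t$ ($h{\left(t \right)} = t - 1 = -1 + t$)
$b{\left(U,X \right)} = -3 + \left(1 + U\right) \left(-6 + U\right)$ ($b{\left(U,X \right)} = -3 + \left(1 + U\right) \left(U - 6\right) = -3 + \left(1 + U\right) \left(-6 + U\right)$)
$b{\left(-4,d{\left(-3,h{\left(-4 \right)} \right)} \right)} \left(-14 + 65\right) = \left(-9 + \left(-4\right)^{2} - -20\right) \left(-14 + 65\right) = \left(-9 + 16 + 20\right) 51 = 27 \cdot 51 = 1377$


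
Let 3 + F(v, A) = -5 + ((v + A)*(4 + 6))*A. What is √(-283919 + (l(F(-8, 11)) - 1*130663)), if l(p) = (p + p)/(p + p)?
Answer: I*√414581 ≈ 643.88*I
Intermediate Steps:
F(v, A) = -8 + A*(10*A + 10*v) (F(v, A) = -3 + (-5 + ((v + A)*(4 + 6))*A) = -3 + (-5 + ((A + v)*10)*A) = -3 + (-5 + (10*A + 10*v)*A) = -3 + (-5 + A*(10*A + 10*v)) = -8 + A*(10*A + 10*v))
l(p) = 1 (l(p) = (2*p)/((2*p)) = (2*p)*(1/(2*p)) = 1)
√(-283919 + (l(F(-8, 11)) - 1*130663)) = √(-283919 + (1 - 1*130663)) = √(-283919 + (1 - 130663)) = √(-283919 - 130662) = √(-414581) = I*√414581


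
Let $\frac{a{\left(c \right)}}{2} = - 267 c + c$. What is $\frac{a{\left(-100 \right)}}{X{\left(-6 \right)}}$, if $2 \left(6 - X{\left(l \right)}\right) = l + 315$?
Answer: $- \frac{106400}{297} \approx -358.25$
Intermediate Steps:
$X{\left(l \right)} = - \frac{303}{2} - \frac{l}{2}$ ($X{\left(l \right)} = 6 - \frac{l + 315}{2} = 6 - \frac{315 + l}{2} = 6 - \left(\frac{315}{2} + \frac{l}{2}\right) = - \frac{303}{2} - \frac{l}{2}$)
$a{\left(c \right)} = - 532 c$ ($a{\left(c \right)} = 2 \left(- 267 c + c\right) = 2 \left(- 266 c\right) = - 532 c$)
$\frac{a{\left(-100 \right)}}{X{\left(-6 \right)}} = \frac{\left(-532\right) \left(-100\right)}{- \frac{303}{2} - -3} = \frac{53200}{- \frac{303}{2} + 3} = \frac{53200}{- \frac{297}{2}} = 53200 \left(- \frac{2}{297}\right) = - \frac{106400}{297}$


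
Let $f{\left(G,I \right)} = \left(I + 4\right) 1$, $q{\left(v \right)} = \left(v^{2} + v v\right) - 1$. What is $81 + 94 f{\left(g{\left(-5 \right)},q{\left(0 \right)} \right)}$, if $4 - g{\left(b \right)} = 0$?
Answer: $363$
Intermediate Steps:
$g{\left(b \right)} = 4$ ($g{\left(b \right)} = 4 - 0 = 4 + 0 = 4$)
$q{\left(v \right)} = -1 + 2 v^{2}$ ($q{\left(v \right)} = \left(v^{2} + v^{2}\right) - 1 = 2 v^{2} - 1 = -1 + 2 v^{2}$)
$f{\left(G,I \right)} = 4 + I$ ($f{\left(G,I \right)} = \left(4 + I\right) 1 = 4 + I$)
$81 + 94 f{\left(g{\left(-5 \right)},q{\left(0 \right)} \right)} = 81 + 94 \left(4 - \left(1 - 2 \cdot 0^{2}\right)\right) = 81 + 94 \left(4 + \left(-1 + 2 \cdot 0\right)\right) = 81 + 94 \left(4 + \left(-1 + 0\right)\right) = 81 + 94 \left(4 - 1\right) = 81 + 94 \cdot 3 = 81 + 282 = 363$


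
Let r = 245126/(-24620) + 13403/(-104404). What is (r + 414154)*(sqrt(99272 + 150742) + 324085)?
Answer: 17249853315321422113/128521324 + 266131621570289*sqrt(250014)/642606620 ≈ 1.3442e+11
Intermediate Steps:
r = -6480529191/642606620 (r = 245126*(-1/24620) + 13403*(-1/104404) = -122563/12310 - 13403/104404 = -6480529191/642606620 ≈ -10.085)
(r + 414154)*(sqrt(99272 + 150742) + 324085) = (-6480529191/642606620 + 414154)*(sqrt(99272 + 150742) + 324085) = 266131621570289*(sqrt(250014) + 324085)/642606620 = 266131621570289*(324085 + sqrt(250014))/642606620 = 17249853315321422113/128521324 + 266131621570289*sqrt(250014)/642606620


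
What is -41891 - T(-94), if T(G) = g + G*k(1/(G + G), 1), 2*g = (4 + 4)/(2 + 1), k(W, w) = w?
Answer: -125395/3 ≈ -41798.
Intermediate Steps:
g = 4/3 (g = ((4 + 4)/(2 + 1))/2 = (8/3)/2 = (8*(⅓))/2 = (½)*(8/3) = 4/3 ≈ 1.3333)
T(G) = 4/3 + G (T(G) = 4/3 + G*1 = 4/3 + G)
-41891 - T(-94) = -41891 - (4/3 - 94) = -41891 - 1*(-278/3) = -41891 + 278/3 = -125395/3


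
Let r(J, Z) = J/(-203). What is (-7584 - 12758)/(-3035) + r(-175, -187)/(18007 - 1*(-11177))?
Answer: 17216242787/2568629760 ≈ 6.7025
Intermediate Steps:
r(J, Z) = -J/203 (r(J, Z) = J*(-1/203) = -J/203)
(-7584 - 12758)/(-3035) + r(-175, -187)/(18007 - 1*(-11177)) = (-7584 - 12758)/(-3035) + (-1/203*(-175))/(18007 - 1*(-11177)) = -20342*(-1/3035) + 25/(29*(18007 + 11177)) = 20342/3035 + (25/29)/29184 = 20342/3035 + (25/29)*(1/29184) = 20342/3035 + 25/846336 = 17216242787/2568629760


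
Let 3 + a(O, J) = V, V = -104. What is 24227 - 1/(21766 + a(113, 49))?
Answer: 524732592/21659 ≈ 24227.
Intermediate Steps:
a(O, J) = -107 (a(O, J) = -3 - 104 = -107)
24227 - 1/(21766 + a(113, 49)) = 24227 - 1/(21766 - 107) = 24227 - 1/21659 = 524732592/21659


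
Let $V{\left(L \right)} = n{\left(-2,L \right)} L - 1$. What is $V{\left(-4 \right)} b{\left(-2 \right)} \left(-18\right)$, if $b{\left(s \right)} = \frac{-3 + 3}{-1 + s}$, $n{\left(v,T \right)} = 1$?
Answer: $0$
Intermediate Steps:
$b{\left(s \right)} = 0$ ($b{\left(s \right)} = \frac{0}{-1 + s} = 0$)
$V{\left(L \right)} = -1 + L$ ($V{\left(L \right)} = 1 L - 1 = L - 1 = -1 + L$)
$V{\left(-4 \right)} b{\left(-2 \right)} \left(-18\right) = \left(-1 - 4\right) 0 \left(-18\right) = \left(-5\right) 0 \left(-18\right) = 0 \left(-18\right) = 0$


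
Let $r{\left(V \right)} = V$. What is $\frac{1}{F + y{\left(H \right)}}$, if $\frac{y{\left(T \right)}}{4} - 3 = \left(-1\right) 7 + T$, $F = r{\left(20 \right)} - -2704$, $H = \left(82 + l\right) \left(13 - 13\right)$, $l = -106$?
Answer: $\frac{1}{2708} \approx 0.00036928$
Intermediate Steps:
$H = 0$ ($H = \left(82 - 106\right) \left(13 - 13\right) = \left(-24\right) 0 = 0$)
$F = 2724$ ($F = 20 - -2704 = 20 + 2704 = 2724$)
$y{\left(T \right)} = -16 + 4 T$ ($y{\left(T \right)} = 12 + 4 \left(\left(-1\right) 7 + T\right) = 12 + 4 \left(-7 + T\right) = 12 + \left(-28 + 4 T\right) = -16 + 4 T$)
$\frac{1}{F + y{\left(H \right)}} = \frac{1}{2724 + \left(-16 + 4 \cdot 0\right)} = \frac{1}{2724 + \left(-16 + 0\right)} = \frac{1}{2724 - 16} = \frac{1}{2708}$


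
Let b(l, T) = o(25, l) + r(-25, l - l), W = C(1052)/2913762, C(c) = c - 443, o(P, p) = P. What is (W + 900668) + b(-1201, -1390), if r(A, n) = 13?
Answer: 874814305527/971254 ≈ 9.0071e+5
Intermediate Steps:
C(c) = -443 + c
W = 203/971254 (W = (-443 + 1052)/2913762 = 609*(1/2913762) = 203/971254 ≈ 0.00020901)
b(l, T) = 38 (b(l, T) = 25 + 13 = 38)
(W + 900668) + b(-1201, -1390) = (203/971254 + 900668) + 38 = 874777397875/971254 + 38 = 874814305527/971254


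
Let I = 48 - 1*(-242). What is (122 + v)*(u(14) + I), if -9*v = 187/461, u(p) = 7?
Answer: 16697703/461 ≈ 36221.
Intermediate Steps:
I = 290 (I = 48 + 242 = 290)
v = -187/4149 (v = -187/(9*461) = -⅑*187/461 = -187/4149 ≈ -0.045071)
(122 + v)*(u(14) + I) = (122 - 187/4149)*(7 + 290) = (505991/4149)*297 = 16697703/461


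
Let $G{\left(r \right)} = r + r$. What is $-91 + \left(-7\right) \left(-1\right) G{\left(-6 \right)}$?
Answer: $-175$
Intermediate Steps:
$G{\left(r \right)} = 2 r$
$-91 + \left(-7\right) \left(-1\right) G{\left(-6 \right)} = -91 + \left(-7\right) \left(-1\right) 2 \left(-6\right) = -91 + 7 \left(-12\right) = -91 - 84 = -175$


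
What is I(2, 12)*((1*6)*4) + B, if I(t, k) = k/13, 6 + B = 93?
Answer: 1419/13 ≈ 109.15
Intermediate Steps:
B = 87 (B = -6 + 93 = 87)
I(t, k) = k/13 (I(t, k) = k*(1/13) = k/13)
I(2, 12)*((1*6)*4) + B = ((1/13)*12)*((1*6)*4) + 87 = 12*(6*4)/13 + 87 = (12/13)*24 + 87 = 288/13 + 87 = 1419/13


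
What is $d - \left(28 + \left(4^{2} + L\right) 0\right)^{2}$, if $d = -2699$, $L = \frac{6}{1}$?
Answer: $-3483$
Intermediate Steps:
$L = 6$ ($L = 6 \cdot 1 = 6$)
$d - \left(28 + \left(4^{2} + L\right) 0\right)^{2} = -2699 - \left(28 + \left(4^{2} + 6\right) 0\right)^{2} = -2699 - \left(28 + \left(16 + 6\right) 0\right)^{2} = -2699 - \left(28 + 22 \cdot 0\right)^{2} = -2699 - \left(28 + 0\right)^{2} = -2699 - 28^{2} = -2699 - 784 = -3483$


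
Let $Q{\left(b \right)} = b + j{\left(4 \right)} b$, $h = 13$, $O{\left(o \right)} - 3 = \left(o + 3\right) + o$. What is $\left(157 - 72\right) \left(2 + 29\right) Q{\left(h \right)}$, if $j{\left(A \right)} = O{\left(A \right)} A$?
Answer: $1952535$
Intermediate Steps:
$O{\left(o \right)} = 6 + 2 o$ ($O{\left(o \right)} = 3 + \left(\left(o + 3\right) + o\right) = 3 + \left(\left(3 + o\right) + o\right) = 3 + \left(3 + 2 o\right) = 6 + 2 o$)
$j{\left(A \right)} = A \left(6 + 2 A\right)$ ($j{\left(A \right)} = \left(6 + 2 A\right) A = A \left(6 + 2 A\right)$)
$Q{\left(b \right)} = 57 b$ ($Q{\left(b \right)} = b + 2 \cdot 4 \left(3 + 4\right) b = b + 2 \cdot 4 \cdot 7 b = b + 56 b = 57 b$)
$\left(157 - 72\right) \left(2 + 29\right) Q{\left(h \right)} = \left(157 - 72\right) \left(2 + 29\right) 57 \cdot 13 = 85 \cdot 31 \cdot 741 = 2635 \cdot 741 = 1952535$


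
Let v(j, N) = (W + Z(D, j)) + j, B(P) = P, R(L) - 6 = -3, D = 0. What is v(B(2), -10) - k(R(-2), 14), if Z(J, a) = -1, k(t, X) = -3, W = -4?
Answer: 0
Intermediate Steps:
R(L) = 3 (R(L) = 6 - 3 = 3)
v(j, N) = -5 + j (v(j, N) = (-4 - 1) + j = -5 + j)
v(B(2), -10) - k(R(-2), 14) = (-5 + 2) - 1*(-3) = -3 + 3 = 0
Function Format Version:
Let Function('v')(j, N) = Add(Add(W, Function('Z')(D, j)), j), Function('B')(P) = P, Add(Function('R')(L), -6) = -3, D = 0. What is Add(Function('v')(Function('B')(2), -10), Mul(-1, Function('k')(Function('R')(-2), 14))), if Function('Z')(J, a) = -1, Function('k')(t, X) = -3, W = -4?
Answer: 0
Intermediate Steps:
Function('R')(L) = 3 (Function('R')(L) = Add(6, -3) = 3)
Function('v')(j, N) = Add(-5, j) (Function('v')(j, N) = Add(Add(-4, -1), j) = Add(-5, j))
Add(Function('v')(Function('B')(2), -10), Mul(-1, Function('k')(Function('R')(-2), 14))) = Add(Add(-5, 2), Mul(-1, -3)) = Add(-3, 3) = 0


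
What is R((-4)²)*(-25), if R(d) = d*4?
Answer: -1600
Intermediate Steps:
R(d) = 4*d
R((-4)²)*(-25) = (4*(-4)²)*(-25) = (4*16)*(-25) = 64*(-25) = -1600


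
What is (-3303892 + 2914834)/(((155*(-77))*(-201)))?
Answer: -129686/799645 ≈ -0.16218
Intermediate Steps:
(-3303892 + 2914834)/(((155*(-77))*(-201))) = -389058/((-11935*(-201))) = -389058/2398935 = -389058*1/2398935 = -129686/799645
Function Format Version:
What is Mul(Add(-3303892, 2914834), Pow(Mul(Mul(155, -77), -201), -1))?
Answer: Rational(-129686, 799645) ≈ -0.16218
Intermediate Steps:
Mul(Add(-3303892, 2914834), Pow(Mul(Mul(155, -77), -201), -1)) = Mul(-389058, Pow(Mul(-11935, -201), -1)) = Mul(-389058, Pow(2398935, -1)) = Mul(-389058, Rational(1, 2398935)) = Rational(-129686, 799645)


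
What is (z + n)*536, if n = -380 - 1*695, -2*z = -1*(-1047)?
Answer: -856796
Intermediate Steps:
z = -1047/2 (z = -(-1)*(-1047)/2 = -½*1047 = -1047/2 ≈ -523.50)
n = -1075 (n = -380 - 695 = -1075)
(z + n)*536 = (-1047/2 - 1075)*536 = -3197/2*536 = -856796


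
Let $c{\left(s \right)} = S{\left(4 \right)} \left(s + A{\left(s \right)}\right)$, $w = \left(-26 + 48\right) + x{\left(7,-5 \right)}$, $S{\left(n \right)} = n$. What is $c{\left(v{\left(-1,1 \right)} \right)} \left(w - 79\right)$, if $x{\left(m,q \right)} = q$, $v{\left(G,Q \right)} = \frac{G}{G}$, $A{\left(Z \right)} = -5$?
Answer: $992$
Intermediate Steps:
$v{\left(G,Q \right)} = 1$
$w = 17$ ($w = \left(-26 + 48\right) - 5 = 22 - 5 = 17$)
$c{\left(s \right)} = -20 + 4 s$ ($c{\left(s \right)} = 4 \left(s - 5\right) = 4 \left(-5 + s\right) = -20 + 4 s$)
$c{\left(v{\left(-1,1 \right)} \right)} \left(w - 79\right) = \left(-20 + 4 \cdot 1\right) \left(17 - 79\right) = \left(-20 + 4\right) \left(-62\right) = \left(-16\right) \left(-62\right) = 992$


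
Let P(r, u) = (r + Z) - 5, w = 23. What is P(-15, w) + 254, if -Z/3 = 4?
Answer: 222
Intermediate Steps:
Z = -12 (Z = -3*4 = -12)
P(r, u) = -17 + r (P(r, u) = (r - 12) - 5 = (-12 + r) - 5 = -17 + r)
P(-15, w) + 254 = (-17 - 15) + 254 = -32 + 254 = 222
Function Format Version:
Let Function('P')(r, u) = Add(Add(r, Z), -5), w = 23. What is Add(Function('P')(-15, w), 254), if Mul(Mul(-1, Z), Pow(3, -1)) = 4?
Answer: 222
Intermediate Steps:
Z = -12 (Z = Mul(-3, 4) = -12)
Function('P')(r, u) = Add(-17, r) (Function('P')(r, u) = Add(Add(r, -12), -5) = Add(Add(-12, r), -5) = Add(-17, r))
Add(Function('P')(-15, w), 254) = Add(Add(-17, -15), 254) = Add(-32, 254) = 222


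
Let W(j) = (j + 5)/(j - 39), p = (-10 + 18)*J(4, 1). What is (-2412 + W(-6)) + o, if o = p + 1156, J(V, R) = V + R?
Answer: -54719/45 ≈ -1216.0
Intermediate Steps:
J(V, R) = R + V
p = 40 (p = (-10 + 18)*(1 + 4) = 8*5 = 40)
o = 1196 (o = 40 + 1156 = 1196)
W(j) = (5 + j)/(-39 + j)
(-2412 + W(-6)) + o = (-2412 + (5 - 6)/(-39 - 6)) + 1196 = (-2412 - 1/(-45)) + 1196 = (-2412 - 1/45*(-1)) + 1196 = (-2412 + 1/45) + 1196 = -108539/45 + 1196 = -54719/45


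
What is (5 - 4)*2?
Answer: 2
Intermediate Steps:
(5 - 4)*2 = 1*2 = 2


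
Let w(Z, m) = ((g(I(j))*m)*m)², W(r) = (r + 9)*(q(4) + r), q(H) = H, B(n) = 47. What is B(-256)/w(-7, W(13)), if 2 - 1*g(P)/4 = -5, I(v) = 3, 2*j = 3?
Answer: 47/15339191574784 ≈ 3.0640e-12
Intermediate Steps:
j = 3/2 (j = (½)*3 = 3/2 ≈ 1.5000)
g(P) = 28 (g(P) = 8 - 4*(-5) = 8 + 20 = 28)
W(r) = (4 + r)*(9 + r) (W(r) = (r + 9)*(4 + r) = (9 + r)*(4 + r) = (4 + r)*(9 + r))
w(Z, m) = 784*m⁴ (w(Z, m) = ((28*m)*m)² = (28*m²)² = 784*m⁴)
B(-256)/w(-7, W(13)) = 47/((784*(36 + 13² + 13*13)⁴)) = 47/((784*(36 + 169 + 169)⁴)) = 47/((784*374⁴)) = 47/((784*19565295376)) = 47/15339191574784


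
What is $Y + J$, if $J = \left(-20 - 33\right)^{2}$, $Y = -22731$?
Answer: $-19922$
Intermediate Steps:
$J = 2809$ ($J = \left(-53\right)^{2} = 2809$)
$Y + J = -22731 + 2809 = -19922$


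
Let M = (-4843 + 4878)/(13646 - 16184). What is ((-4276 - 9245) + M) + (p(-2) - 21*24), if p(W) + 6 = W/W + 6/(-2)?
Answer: -35615789/2538 ≈ -14033.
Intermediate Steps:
p(W) = -8 (p(W) = -6 + (W/W + 6/(-2)) = -6 + (1 + 6*(-½)) = -6 + (1 - 3) = -6 - 2 = -8)
M = -35/2538 (M = 35/(-2538) = 35*(-1/2538) = -35/2538 ≈ -0.013790)
((-4276 - 9245) + M) + (p(-2) - 21*24) = ((-4276 - 9245) - 35/2538) + (-8 - 21*24) = (-13521 - 35/2538) + (-8 - 504) = -34316333/2538 - 512 = -35615789/2538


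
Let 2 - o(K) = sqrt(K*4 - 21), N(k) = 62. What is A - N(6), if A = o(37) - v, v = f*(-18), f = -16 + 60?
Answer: 732 - sqrt(127) ≈ 720.73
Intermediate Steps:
f = 44
v = -792 (v = 44*(-18) = -792)
o(K) = 2 - sqrt(-21 + 4*K) (o(K) = 2 - sqrt(K*4 - 21) = 2 - sqrt(4*K - 21) = 2 - sqrt(-21 + 4*K))
A = 794 - sqrt(127) (A = (2 - sqrt(-21 + 4*37)) - 1*(-792) = (2 - sqrt(-21 + 148)) + 792 = (2 - sqrt(127)) + 792 = 794 - sqrt(127) ≈ 782.73)
A - N(6) = (794 - sqrt(127)) - 1*62 = (794 - sqrt(127)) - 62 = 732 - sqrt(127)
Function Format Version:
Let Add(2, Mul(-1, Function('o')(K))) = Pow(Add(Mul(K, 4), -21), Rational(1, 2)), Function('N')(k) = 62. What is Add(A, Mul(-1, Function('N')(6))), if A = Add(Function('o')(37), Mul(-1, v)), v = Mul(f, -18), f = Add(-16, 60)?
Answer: Add(732, Mul(-1, Pow(127, Rational(1, 2)))) ≈ 720.73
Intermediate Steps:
f = 44
v = -792 (v = Mul(44, -18) = -792)
Function('o')(K) = Add(2, Mul(-1, Pow(Add(-21, Mul(4, K)), Rational(1, 2)))) (Function('o')(K) = Add(2, Mul(-1, Pow(Add(Mul(K, 4), -21), Rational(1, 2)))) = Add(2, Mul(-1, Pow(Add(Mul(4, K), -21), Rational(1, 2)))) = Add(2, Mul(-1, Pow(Add(-21, Mul(4, K)), Rational(1, 2)))))
A = Add(794, Mul(-1, Pow(127, Rational(1, 2)))) (A = Add(Add(2, Mul(-1, Pow(Add(-21, Mul(4, 37)), Rational(1, 2)))), Mul(-1, -792)) = Add(Add(2, Mul(-1, Pow(Add(-21, 148), Rational(1, 2)))), 792) = Add(Add(2, Mul(-1, Pow(127, Rational(1, 2)))), 792) = Add(794, Mul(-1, Pow(127, Rational(1, 2)))) ≈ 782.73)
Add(A, Mul(-1, Function('N')(6))) = Add(Add(794, Mul(-1, Pow(127, Rational(1, 2)))), Mul(-1, 62)) = Add(Add(794, Mul(-1, Pow(127, Rational(1, 2)))), -62) = Add(732, Mul(-1, Pow(127, Rational(1, 2))))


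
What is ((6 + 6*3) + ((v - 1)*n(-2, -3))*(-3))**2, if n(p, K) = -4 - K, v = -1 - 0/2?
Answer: 324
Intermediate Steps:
v = -1 (v = -1 - 0/2 = -1 - 1*0 = -1 + 0 = -1)
((6 + 6*3) + ((v - 1)*n(-2, -3))*(-3))**2 = ((6 + 6*3) + ((-1 - 1)*(-4 - 1*(-3)))*(-3))**2 = ((6 + 18) - 2*(-4 + 3)*(-3))**2 = (24 - 2*(-1)*(-3))**2 = (24 + 2*(-3))**2 = (24 - 6)**2 = 18**2 = 324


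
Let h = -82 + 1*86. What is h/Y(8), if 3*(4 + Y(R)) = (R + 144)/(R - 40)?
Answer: -48/67 ≈ -0.71642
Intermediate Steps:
h = 4 (h = -82 + 86 = 4)
Y(R) = -4 + (144 + R)/(3*(-40 + R)) (Y(R) = -4 + ((R + 144)/(R - 40))/3 = -4 + ((144 + R)/(-40 + R))/3 = -4 + (144 + R)/(3*(-40 + R)))
h/Y(8) = 4/(((624 - 11*8)/(3*(-40 + 8)))) = 4/(((1/3)*(624 - 88)/(-32))) = 4/(((1/3)*(-1/32)*536)) = 4/(-67/12) = 4*(-12/67) = -48/67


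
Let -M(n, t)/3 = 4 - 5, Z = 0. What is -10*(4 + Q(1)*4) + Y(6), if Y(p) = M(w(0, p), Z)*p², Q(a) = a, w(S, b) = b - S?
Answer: 28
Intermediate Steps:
M(n, t) = 3 (M(n, t) = -3*(4 - 5) = -3*(-1) = 3)
Y(p) = 3*p²
-10*(4 + Q(1)*4) + Y(6) = -10*(4 + 1*4) + 3*6² = -10*(4 + 4) + 3*36 = -10*8 + 108 = -80 + 108 = 28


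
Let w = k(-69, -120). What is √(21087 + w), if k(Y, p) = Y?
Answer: √21018 ≈ 144.98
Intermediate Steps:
w = -69
√(21087 + w) = √(21087 - 69) = √21018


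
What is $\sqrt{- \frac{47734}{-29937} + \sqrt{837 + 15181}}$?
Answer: $\frac{\sqrt{1429012758 + 896223969 \sqrt{16018}}}{29937} \approx 11.321$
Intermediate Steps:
$\sqrt{- \frac{47734}{-29937} + \sqrt{837 + 15181}} = \sqrt{\left(-47734\right) \left(- \frac{1}{29937}\right) + \sqrt{16018}} = \sqrt{\frac{47734}{29937} + \sqrt{16018}}$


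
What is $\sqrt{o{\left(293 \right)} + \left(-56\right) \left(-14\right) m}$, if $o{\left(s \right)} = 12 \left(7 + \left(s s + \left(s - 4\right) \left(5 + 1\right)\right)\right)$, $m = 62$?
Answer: $2 \sqrt{274922} \approx 1048.7$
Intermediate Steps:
$o{\left(s \right)} = -204 + 12 s^{2} + 72 s$ ($o{\left(s \right)} = 12 \left(7 + \left(s^{2} + \left(-4 + s\right) 6\right)\right) = 12 \left(7 + \left(s^{2} + \left(-24 + 6 s\right)\right)\right) = 12 \left(7 + \left(-24 + s^{2} + 6 s\right)\right) = 12 \left(-17 + s^{2} + 6 s\right) = -204 + 12 s^{2} + 72 s$)
$\sqrt{o{\left(293 \right)} + \left(-56\right) \left(-14\right) m} = \sqrt{\left(-204 + 12 \cdot 293^{2} + 72 \cdot 293\right) + \left(-56\right) \left(-14\right) 62} = \sqrt{\left(-204 + 12 \cdot 85849 + 21096\right) + 784 \cdot 62} = \sqrt{\left(-204 + 1030188 + 21096\right) + 48608} = \sqrt{1051080 + 48608} = \sqrt{1099688} = 2 \sqrt{274922}$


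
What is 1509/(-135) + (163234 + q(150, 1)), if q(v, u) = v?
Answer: 7351777/45 ≈ 1.6337e+5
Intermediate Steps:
1509/(-135) + (163234 + q(150, 1)) = 1509/(-135) + (163234 + 150) = -1/135*1509 + 163384 = -503/45 + 163384 = 7351777/45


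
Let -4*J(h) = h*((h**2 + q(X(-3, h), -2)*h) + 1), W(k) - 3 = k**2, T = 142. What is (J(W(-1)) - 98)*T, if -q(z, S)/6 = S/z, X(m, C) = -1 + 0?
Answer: -9514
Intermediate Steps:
W(k) = 3 + k**2
X(m, C) = -1
q(z, S) = -6*S/z
J(h) = -h*(1 + h**2 - 12*h)/4 (J(h) = -h*((h**2 + (-6*(-2)/(-1))*h) + 1)/4 = -h*((h**2 + (-6*(-2)*(-1))*h) + 1)/4 = -h*((h**2 - 12*h) + 1)/4 = -h*(1 + h**2 - 12*h)/4)
(J(W(-1)) - 98)*T = ((3 + (-1)**2)*(-1 - (3 + (-1)**2)**2 + 12*(3 + (-1)**2))/4 - 98)*142 = ((3 + 1)*(-1 - (3 + 1)**2 + 12*(3 + 1))/4 - 98)*142 = ((1/4)*4*(-1 - 1*4**2 + 12*4) - 98)*142 = ((1/4)*4*(-1 - 1*16 + 48) - 98)*142 = ((1/4)*4*(-1 - 16 + 48) - 98)*142 = ((1/4)*4*31 - 98)*142 = (31 - 98)*142 = -67*142 = -9514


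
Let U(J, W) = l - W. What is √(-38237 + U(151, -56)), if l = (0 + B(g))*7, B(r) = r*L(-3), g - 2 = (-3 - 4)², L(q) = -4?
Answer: 9*I*√489 ≈ 199.02*I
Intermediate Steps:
g = 51 (g = 2 + (-3 - 4)² = 2 + (-7)² = 2 + 49 = 51)
B(r) = -4*r (B(r) = r*(-4) = -4*r)
l = -1428 (l = (0 - 4*51)*7 = (0 - 204)*7 = -204*7 = -1428)
U(J, W) = -1428 - W
√(-38237 + U(151, -56)) = √(-38237 + (-1428 - 1*(-56))) = √(-38237 + (-1428 + 56)) = √(-38237 - 1372) = √(-39609) = 9*I*√489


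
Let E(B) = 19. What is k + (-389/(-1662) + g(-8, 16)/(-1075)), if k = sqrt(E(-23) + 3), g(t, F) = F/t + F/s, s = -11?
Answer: 4663081/19653150 + sqrt(22) ≈ 4.9277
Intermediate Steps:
g(t, F) = -F/11 + F/t (g(t, F) = F/t + F/(-11) = F/t + F*(-1/11) = F/t - F/11 = -F/11 + F/t)
k = sqrt(22) (k = sqrt(19 + 3) = sqrt(22) ≈ 4.6904)
k + (-389/(-1662) + g(-8, 16)/(-1075)) = sqrt(22) + (-389/(-1662) + (-1/11*16 + 16/(-8))/(-1075)) = sqrt(22) + (-389*(-1/1662) + (-16/11 + 16*(-1/8))*(-1/1075)) = sqrt(22) + (389/1662 + (-16/11 - 2)*(-1/1075)) = sqrt(22) + (389/1662 - 38/11*(-1/1075)) = sqrt(22) + (389/1662 + 38/11825) = sqrt(22) + 4663081/19653150 = 4663081/19653150 + sqrt(22)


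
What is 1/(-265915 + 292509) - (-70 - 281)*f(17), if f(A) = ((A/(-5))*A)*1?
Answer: -2697668761/132970 ≈ -20288.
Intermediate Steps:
f(A) = -A²/5 (f(A) = ((A*(-⅕))*A)*1 = ((-A/5)*A)*1 = -A²/5*1 = -A²/5)
1/(-265915 + 292509) - (-70 - 281)*f(17) = 1/(-265915 + 292509) - (-70 - 281)*(-⅕*17²) = 1/26594 - (-351)*(-⅕*289) = 1/26594 - (-351)*(-289)/5 = 1/26594 - 1*101439/5 = 1/26594 - 101439/5 = -2697668761/132970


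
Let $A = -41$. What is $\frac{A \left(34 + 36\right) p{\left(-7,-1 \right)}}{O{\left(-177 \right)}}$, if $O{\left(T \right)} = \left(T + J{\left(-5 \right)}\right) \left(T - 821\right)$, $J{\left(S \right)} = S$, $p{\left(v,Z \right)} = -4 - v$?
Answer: $- \frac{615}{12974} \approx -0.047403$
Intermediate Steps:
$O{\left(T \right)} = \left(-821 + T\right) \left(-5 + T\right)$ ($O{\left(T \right)} = \left(T - 5\right) \left(T - 821\right) = \left(-5 + T\right) \left(-821 + T\right) = \left(-821 + T\right) \left(-5 + T\right)$)
$\frac{A \left(34 + 36\right) p{\left(-7,-1 \right)}}{O{\left(-177 \right)}} = \frac{- 41 \left(34 + 36\right) \left(-4 - -7\right)}{4105 + \left(-177\right)^{2} - -146202} = \frac{\left(-41\right) 70 \left(-4 + 7\right)}{4105 + 31329 + 146202} = \frac{\left(-2870\right) 3}{181636} = \left(-8610\right) \frac{1}{181636} = - \frac{615}{12974}$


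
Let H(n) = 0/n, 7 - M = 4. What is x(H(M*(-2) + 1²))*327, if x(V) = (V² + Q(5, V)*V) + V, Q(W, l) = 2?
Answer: 0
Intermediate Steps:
M = 3 (M = 7 - 1*4 = 7 - 4 = 3)
H(n) = 0
x(V) = V² + 3*V (x(V) = (V² + 2*V) + V = V² + 3*V)
x(H(M*(-2) + 1²))*327 = (0*(3 + 0))*327 = (0*3)*327 = 0*327 = 0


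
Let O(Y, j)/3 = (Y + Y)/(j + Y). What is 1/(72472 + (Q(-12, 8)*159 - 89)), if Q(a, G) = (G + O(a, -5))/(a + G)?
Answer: 17/1222243 ≈ 1.3909e-5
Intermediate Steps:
O(Y, j) = 6*Y/(Y + j) (O(Y, j) = 3*((Y + Y)/(j + Y)) = 3*((2*Y)/(Y + j)) = 3*(2*Y/(Y + j)) = 6*Y/(Y + j))
Q(a, G) = (G + 6*a/(-5 + a))/(G + a) (Q(a, G) = (G + 6*a/(a - 5))/(a + G) = (G + 6*a/(-5 + a))/(G + a))
1/(72472 + (Q(-12, 8)*159 - 89)) = 1/(72472 + (((6*(-12) + 8*(-5 - 12))/((-5 - 12)*(8 - 12)))*159 - 89)) = 1/(72472 + (((-72 + 8*(-17))/(-17*(-4)))*159 - 89)) = 1/(72472 + (-1/17*(-1/4)*(-72 - 136)*159 - 89)) = 1/(72472 + (-1/17*(-1/4)*(-208)*159 - 89)) = 1/(72472 + (-52/17*159 - 89)) = 1/(72472 + (-8268/17 - 89)) = 1/(72472 - 9781/17) = 1/(1222243/17) = 17/1222243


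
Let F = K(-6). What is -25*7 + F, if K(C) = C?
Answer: -181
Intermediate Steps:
F = -6
-25*7 + F = -25*7 - 6 = -175 - 6 = -181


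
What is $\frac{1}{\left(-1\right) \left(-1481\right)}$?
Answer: $\frac{1}{1481} \approx 0.00067522$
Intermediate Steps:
$\frac{1}{\left(-1\right) \left(-1481\right)} = \frac{1}{1481}$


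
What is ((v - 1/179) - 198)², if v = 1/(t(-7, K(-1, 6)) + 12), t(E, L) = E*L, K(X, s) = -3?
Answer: 1367589913600/34892649 ≈ 39194.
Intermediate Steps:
v = 1/33 (v = 1/(-7*(-3) + 12) = 1/(21 + 12) = 1/33 ≈ 0.030303)
((v - 1/179) - 198)² = ((1/33 - 1/179) - 198)² = (146/5907 - 198)² = (-1169440/5907)² = 1367589913600/34892649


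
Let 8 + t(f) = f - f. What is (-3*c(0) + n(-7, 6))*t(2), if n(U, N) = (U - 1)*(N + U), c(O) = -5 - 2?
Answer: -232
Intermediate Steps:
c(O) = -7
n(U, N) = (-1 + U)*(N + U)
t(f) = -8 (t(f) = -8 + (f - f) = -8 + 0 = -8)
(-3*c(0) + n(-7, 6))*t(2) = (-3*(-7) + ((-7)² - 1*6 - 1*(-7) + 6*(-7)))*(-8) = (21 + (49 - 6 + 7 - 42))*(-8) = (21 + 8)*(-8) = 29*(-8) = -232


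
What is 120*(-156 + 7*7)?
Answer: -12840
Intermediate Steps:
120*(-156 + 7*7) = 120*(-156 + 49) = 120*(-107) = -12840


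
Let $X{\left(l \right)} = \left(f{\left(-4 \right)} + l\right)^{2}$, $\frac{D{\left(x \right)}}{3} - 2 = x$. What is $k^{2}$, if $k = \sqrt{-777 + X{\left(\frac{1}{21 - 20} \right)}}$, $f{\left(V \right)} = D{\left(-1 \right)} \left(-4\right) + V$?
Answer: $-552$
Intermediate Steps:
$D{\left(x \right)} = 6 + 3 x$
$f{\left(V \right)} = -12 + V$ ($f{\left(V \right)} = \left(6 + 3 \left(-1\right)\right) \left(-4\right) + V = \left(6 - 3\right) \left(-4\right) + V = 3 \left(-4\right) + V = -12 + V$)
$X{\left(l \right)} = \left(-16 + l\right)^{2}$ ($X{\left(l \right)} = \left(\left(-12 - 4\right) + l\right)^{2} = \left(-16 + l\right)^{2}$)
$k = 2 i \sqrt{138}$ ($k = \sqrt{-777 + \left(-16 + \frac{1}{21 - 20}\right)^{2}} = \sqrt{-777 + \left(-16 + 1^{-1}\right)^{2}} = \sqrt{-777 + \left(-16 + 1\right)^{2}} = \sqrt{-777 + \left(-15\right)^{2}} = \sqrt{-777 + 225} = \sqrt{-552} = 2 i \sqrt{138} \approx 23.495 i$)
$k^{2} = \left(2 i \sqrt{138}\right)^{2} = -552$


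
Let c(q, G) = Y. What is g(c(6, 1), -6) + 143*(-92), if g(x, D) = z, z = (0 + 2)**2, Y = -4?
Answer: -13152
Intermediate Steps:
c(q, G) = -4
z = 4 (z = 2**2 = 4)
g(x, D) = 4
g(c(6, 1), -6) + 143*(-92) = 4 + 143*(-92) = 4 - 13156 = -13152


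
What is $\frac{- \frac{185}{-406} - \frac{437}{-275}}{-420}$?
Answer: $- \frac{76099}{15631000} \approx -0.0048685$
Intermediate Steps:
$\frac{- \frac{185}{-406} - \frac{437}{-275}}{-420} = \left(\left(-185\right) \left(- \frac{1}{406}\right) - - \frac{437}{275}\right) \left(- \frac{1}{420}\right) = \left(\frac{185}{406} + \frac{437}{275}\right) \left(- \frac{1}{420}\right) = \frac{228297}{111650} \left(- \frac{1}{420}\right) = - \frac{76099}{15631000}$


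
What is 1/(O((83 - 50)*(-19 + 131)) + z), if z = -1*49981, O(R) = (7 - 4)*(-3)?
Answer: -1/49990 ≈ -2.0004e-5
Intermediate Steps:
O(R) = -9 (O(R) = 3*(-3) = -9)
z = -49981
1/(O((83 - 50)*(-19 + 131)) + z) = 1/(-9 - 49981) = 1/(-49990) = -1/49990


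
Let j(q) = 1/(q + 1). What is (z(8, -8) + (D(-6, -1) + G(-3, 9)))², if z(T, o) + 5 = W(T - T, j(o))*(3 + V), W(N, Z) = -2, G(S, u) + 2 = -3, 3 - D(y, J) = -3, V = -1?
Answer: 64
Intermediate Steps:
D(y, J) = 6 (D(y, J) = 3 - 1*(-3) = 3 + 3 = 6)
G(S, u) = -5 (G(S, u) = -2 - 3 = -5)
j(q) = 1/(1 + q)
z(T, o) = -9 (z(T, o) = -5 - 2*(3 - 1) = -5 - 2*2 = -5 - 4 = -9)
(z(8, -8) + (D(-6, -1) + G(-3, 9)))² = (-9 + (6 - 5))² = (-9 + 1)² = (-8)² = 64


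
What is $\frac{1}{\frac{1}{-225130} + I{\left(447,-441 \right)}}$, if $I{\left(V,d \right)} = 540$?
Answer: $\frac{225130}{121570199} \approx 0.0018519$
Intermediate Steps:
$\frac{1}{\frac{1}{-225130} + I{\left(447,-441 \right)}} = \frac{1}{\frac{1}{-225130} + 540} = \frac{1}{- \frac{1}{225130} + 540} = \frac{1}{\frac{121570199}{225130}} = \frac{225130}{121570199}$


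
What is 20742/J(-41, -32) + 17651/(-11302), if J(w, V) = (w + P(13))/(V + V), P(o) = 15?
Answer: 7501405225/146926 ≈ 51056.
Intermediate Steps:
J(w, V) = (15 + w)/(2*V) (J(w, V) = (w + 15)/(V + V) = (15 + w)/((2*V)) = (15 + w)*(1/(2*V)) = (15 + w)/(2*V))
20742/J(-41, -32) + 17651/(-11302) = 20742/(((½)*(15 - 41)/(-32))) + 17651/(-11302) = 20742/(((½)*(-1/32)*(-26))) + 17651*(-1/11302) = 20742/(13/32) - 17651/11302 = 20742*(32/13) - 17651/11302 = 663744/13 - 17651/11302 = 7501405225/146926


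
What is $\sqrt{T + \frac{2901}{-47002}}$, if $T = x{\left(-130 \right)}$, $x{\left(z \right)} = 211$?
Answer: $\frac{\sqrt{466002316042}}{47002} \approx 14.524$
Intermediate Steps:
$T = 211$
$\sqrt{T + \frac{2901}{-47002}} = \sqrt{211 + \frac{2901}{-47002}} = \sqrt{211 + 2901 \left(- \frac{1}{47002}\right)} = \sqrt{211 - \frac{2901}{47002}} = \sqrt{\frac{9914521}{47002}} = \frac{\sqrt{466002316042}}{47002}$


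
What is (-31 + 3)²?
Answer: 784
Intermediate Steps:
(-31 + 3)² = (-28)² = 784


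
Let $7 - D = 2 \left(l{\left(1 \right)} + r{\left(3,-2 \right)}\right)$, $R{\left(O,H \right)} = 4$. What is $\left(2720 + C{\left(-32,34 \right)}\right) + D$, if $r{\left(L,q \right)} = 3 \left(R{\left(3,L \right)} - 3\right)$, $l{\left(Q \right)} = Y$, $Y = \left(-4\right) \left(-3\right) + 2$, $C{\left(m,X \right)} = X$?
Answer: $2727$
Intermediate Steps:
$Y = 14$ ($Y = 12 + 2 = 14$)
$l{\left(Q \right)} = 14$
$r{\left(L,q \right)} = 3$ ($r{\left(L,q \right)} = 3 \left(4 - 3\right) = 3 \cdot 1 = 3$)
$D = -27$ ($D = 7 - 2 \left(14 + 3\right) = 7 - 2 \cdot 17 = 7 - 34 = -27$)
$\left(2720 + C{\left(-32,34 \right)}\right) + D = \left(2720 + 34\right) - 27 = 2754 - 27 = 2727$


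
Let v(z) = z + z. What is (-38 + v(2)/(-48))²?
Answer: 208849/144 ≈ 1450.3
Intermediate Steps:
v(z) = 2*z
(-38 + v(2)/(-48))² = (-38 + (2*2)/(-48))² = (-38 + 4*(-1/48))² = (-38 - 1/12)² = (-457/12)² = 208849/144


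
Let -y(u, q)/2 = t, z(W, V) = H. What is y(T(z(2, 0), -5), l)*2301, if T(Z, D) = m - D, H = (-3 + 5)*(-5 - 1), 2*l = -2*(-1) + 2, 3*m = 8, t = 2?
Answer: -9204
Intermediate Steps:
m = 8/3 (m = (⅓)*8 = 8/3 ≈ 2.6667)
l = 2 (l = (-2*(-1) + 2)/2 = (2 + 2)/2 = (½)*4 = 2)
H = -12 (H = 2*(-6) = -12)
z(W, V) = -12
T(Z, D) = 8/3 - D
y(u, q) = -4 (y(u, q) = -2*2 = -4)
y(T(z(2, 0), -5), l)*2301 = -4*2301 = -9204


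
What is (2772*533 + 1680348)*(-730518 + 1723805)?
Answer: 3136625527488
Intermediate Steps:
(2772*533 + 1680348)*(-730518 + 1723805) = (1477476 + 1680348)*993287 = 3157824*993287 = 3136625527488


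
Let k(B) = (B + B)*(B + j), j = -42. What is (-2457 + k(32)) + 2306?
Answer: -791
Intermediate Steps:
k(B) = 2*B*(-42 + B) (k(B) = (B + B)*(B - 42) = (2*B)*(-42 + B) = 2*B*(-42 + B))
(-2457 + k(32)) + 2306 = (-2457 + 2*32*(-42 + 32)) + 2306 = (-2457 + 2*32*(-10)) + 2306 = (-2457 - 640) + 2306 = -3097 + 2306 = -791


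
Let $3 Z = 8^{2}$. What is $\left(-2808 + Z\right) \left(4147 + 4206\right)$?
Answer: $- \frac{69831080}{3} \approx -2.3277 \cdot 10^{7}$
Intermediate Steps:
$Z = \frac{64}{3}$ ($Z = \frac{8^{2}}{3} = \frac{1}{3} \cdot 64 = \frac{64}{3} \approx 21.333$)
$\left(-2808 + Z\right) \left(4147 + 4206\right) = \left(-2808 + \frac{64}{3}\right) \left(4147 + 4206\right) = \left(- \frac{8360}{3}\right) 8353 = - \frac{69831080}{3}$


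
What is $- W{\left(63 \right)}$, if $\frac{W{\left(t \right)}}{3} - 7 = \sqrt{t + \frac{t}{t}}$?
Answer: $-45$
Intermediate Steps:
$W{\left(t \right)} = 21 + 3 \sqrt{1 + t}$ ($W{\left(t \right)} = 21 + 3 \sqrt{t + \frac{t}{t}} = 21 + 3 \sqrt{t + 1} = 21 + 3 \sqrt{1 + t}$)
$- W{\left(63 \right)} = - (21 + 3 \sqrt{1 + 63}) = - (21 + 3 \sqrt{64}) = - (21 + 3 \cdot 8) = - (21 + 24) = \left(-1\right) 45 = -45$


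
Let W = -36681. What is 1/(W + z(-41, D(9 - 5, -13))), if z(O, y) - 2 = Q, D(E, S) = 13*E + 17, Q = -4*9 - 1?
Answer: -1/36716 ≈ -2.7236e-5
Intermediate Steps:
Q = -37 (Q = -36 - 1 = -37)
D(E, S) = 17 + 13*E
z(O, y) = -35 (z(O, y) = 2 - 37 = -35)
1/(W + z(-41, D(9 - 5, -13))) = 1/(-36681 - 35) = 1/(-36716) = -1/36716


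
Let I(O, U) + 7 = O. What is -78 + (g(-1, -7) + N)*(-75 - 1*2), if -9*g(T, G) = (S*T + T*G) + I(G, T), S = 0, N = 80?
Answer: -56681/9 ≈ -6297.9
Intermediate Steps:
I(O, U) = -7 + O
g(T, G) = 7/9 - G/9 - G*T/9 (g(T, G) = -((0*T + T*G) + (-7 + G))/9 = -((0 + G*T) + (-7 + G))/9 = -(G*T + (-7 + G))/9 = -(-7 + G + G*T)/9 = 7/9 - G/9 - G*T/9)
-78 + (g(-1, -7) + N)*(-75 - 1*2) = -78 + ((7/9 - ⅑*(-7) - ⅑*(-7)*(-1)) + 80)*(-75 - 1*2) = -78 + ((7/9 + 7/9 - 7/9) + 80)*(-75 - 2) = -78 + (7/9 + 80)*(-77) = -78 + (727/9)*(-77) = -78 - 55979/9 = -56681/9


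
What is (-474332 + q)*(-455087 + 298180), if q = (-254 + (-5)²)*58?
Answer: 76510049898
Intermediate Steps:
q = -13282 (q = (-254 + 25)*58 = -229*58 = -13282)
(-474332 + q)*(-455087 + 298180) = (-474332 - 13282)*(-455087 + 298180) = -487614*(-156907) = 76510049898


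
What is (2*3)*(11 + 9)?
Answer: 120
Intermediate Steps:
(2*3)*(11 + 9) = 6*20 = 120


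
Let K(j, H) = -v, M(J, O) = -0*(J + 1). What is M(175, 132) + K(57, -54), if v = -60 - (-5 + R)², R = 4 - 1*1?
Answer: 64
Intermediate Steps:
M(J, O) = 0 (M(J, O) = -0*(1 + J) = -9*0 = 0)
R = 3 (R = 4 - 1 = 3)
v = -64 (v = -60 - (-5 + 3)² = -60 - 1*(-2)² = -60 - 1*4 = -60 - 4 = -64)
K(j, H) = 64 (K(j, H) = -1*(-64) = 64)
M(175, 132) + K(57, -54) = 0 + 64 = 64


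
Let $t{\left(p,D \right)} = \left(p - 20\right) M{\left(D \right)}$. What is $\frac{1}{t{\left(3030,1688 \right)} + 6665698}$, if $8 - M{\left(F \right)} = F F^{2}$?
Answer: $- \frac{1}{14477168252942} \approx -6.9074 \cdot 10^{-14}$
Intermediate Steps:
$M{\left(F \right)} = 8 - F^{3}$ ($M{\left(F \right)} = 8 - F F^{2} = 8 - F^{3}$)
$t{\left(p,D \right)} = \left(-20 + p\right) \left(8 - D^{3}\right)$ ($t{\left(p,D \right)} = \left(p - 20\right) \left(8 - D^{3}\right) = \left(-20 + p\right) \left(8 - D^{3}\right)$)
$\frac{1}{t{\left(3030,1688 \right)} + 6665698} = \frac{1}{- \left(-20 + 3030\right) \left(-8 + 1688^{3}\right) + 6665698} = \frac{1}{\left(-1\right) 3010 \left(-8 + 4809692672\right) + 6665698} = \frac{1}{\left(-1\right) 3010 \cdot 4809692664 + 6665698} = \frac{1}{-14477174918640 + 6665698} = \frac{1}{-14477168252942} = - \frac{1}{14477168252942}$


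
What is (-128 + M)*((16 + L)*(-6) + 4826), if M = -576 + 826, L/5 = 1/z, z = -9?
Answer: 1732400/3 ≈ 5.7747e+5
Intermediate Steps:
L = -5/9 (L = 5/(-9) = 5*(-⅑) = -5/9 ≈ -0.55556)
M = 250
(-128 + M)*((16 + L)*(-6) + 4826) = (-128 + 250)*((16 - 5/9)*(-6) + 4826) = 122*((139/9)*(-6) + 4826) = 122*(-278/3 + 4826) = 122*(14200/3) = 1732400/3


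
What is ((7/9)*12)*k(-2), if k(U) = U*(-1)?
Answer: 56/3 ≈ 18.667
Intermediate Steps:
k(U) = -U
((7/9)*12)*k(-2) = ((7/9)*12)*(-1*(-2)) = ((7*(1/9))*12)*2 = ((7/9)*12)*2 = (28/3)*2 = 56/3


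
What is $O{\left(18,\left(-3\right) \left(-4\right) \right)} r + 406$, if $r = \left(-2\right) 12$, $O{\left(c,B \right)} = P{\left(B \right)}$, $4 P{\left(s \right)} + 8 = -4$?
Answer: $478$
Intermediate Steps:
$P{\left(s \right)} = -3$ ($P{\left(s \right)} = -2 + \frac{1}{4} \left(-4\right) = -2 - 1 = -3$)
$O{\left(c,B \right)} = -3$
$r = -24$
$O{\left(18,\left(-3\right) \left(-4\right) \right)} r + 406 = \left(-3\right) \left(-24\right) + 406 = 72 + 406 = 478$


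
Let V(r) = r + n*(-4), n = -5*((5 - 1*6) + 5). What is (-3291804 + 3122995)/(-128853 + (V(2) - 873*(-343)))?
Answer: -168809/170668 ≈ -0.98911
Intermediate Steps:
n = -20 (n = -5*((5 - 6) + 5) = -5*(-1 + 5) = -5*4 = -20)
V(r) = 80 + r (V(r) = r - 20*(-4) = r + 80 = 80 + r)
(-3291804 + 3122995)/(-128853 + (V(2) - 873*(-343))) = (-3291804 + 3122995)/(-128853 + ((80 + 2) - 873*(-343))) = -168809/(-128853 + (82 + 299439)) = -168809/(-128853 + 299521) = -168809/170668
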